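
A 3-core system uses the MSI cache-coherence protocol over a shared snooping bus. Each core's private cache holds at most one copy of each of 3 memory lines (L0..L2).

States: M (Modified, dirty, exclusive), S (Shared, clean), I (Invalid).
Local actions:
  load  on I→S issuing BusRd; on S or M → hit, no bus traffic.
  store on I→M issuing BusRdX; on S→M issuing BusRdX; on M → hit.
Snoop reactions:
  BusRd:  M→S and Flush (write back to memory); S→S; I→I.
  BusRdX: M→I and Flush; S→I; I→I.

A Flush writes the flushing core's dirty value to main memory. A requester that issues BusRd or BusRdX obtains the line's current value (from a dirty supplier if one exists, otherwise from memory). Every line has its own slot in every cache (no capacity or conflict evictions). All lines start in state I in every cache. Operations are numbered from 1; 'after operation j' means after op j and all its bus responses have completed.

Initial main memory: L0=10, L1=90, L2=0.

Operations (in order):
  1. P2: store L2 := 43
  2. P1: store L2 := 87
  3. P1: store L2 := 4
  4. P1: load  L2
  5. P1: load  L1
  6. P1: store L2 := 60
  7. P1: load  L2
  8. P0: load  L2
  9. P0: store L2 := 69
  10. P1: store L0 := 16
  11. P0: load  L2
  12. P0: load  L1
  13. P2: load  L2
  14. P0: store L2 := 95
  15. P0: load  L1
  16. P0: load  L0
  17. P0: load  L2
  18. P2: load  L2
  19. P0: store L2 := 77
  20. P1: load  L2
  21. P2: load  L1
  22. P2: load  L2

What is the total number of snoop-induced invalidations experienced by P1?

step 1: P2: store L2 := 43  ⟶  IIM  (L2)  txn=BusRdX  M[L2]=0
step 2: P1: store L2 := 87  ⟶  IMI  (L2)  txn=BusRdX+Flush  M[L2]=43
step 3: P1: store L2 := 4  ⟶  IMI  (L2)  txn=∅  M[L2]=43
step 4: P1: load  L2  ⟶  IMI  (L2)  txn=∅  M[L2]=43
step 5: P1: load  L1  ⟶  ISI  (L1)  txn=BusRd  M[L1]=90
step 6: P1: store L2 := 60  ⟶  IMI  (L2)  txn=∅  M[L2]=43
step 7: P1: load  L2  ⟶  IMI  (L2)  txn=∅  M[L2]=43
step 8: P0: load  L2  ⟶  SSI  (L2)  txn=BusRd+Flush  M[L2]=60
step 9: P0: store L2 := 69  ⟶  MII  (L2)  txn=BusRdX  M[L2]=60
step 10: P1: store L0 := 16  ⟶  IMI  (L0)  txn=BusRdX  M[L0]=10
step 11: P0: load  L2  ⟶  MII  (L2)  txn=∅  M[L2]=60
step 12: P0: load  L1  ⟶  SSI  (L1)  txn=BusRd  M[L1]=90
step 13: P2: load  L2  ⟶  SIS  (L2)  txn=BusRd+Flush  M[L2]=69
step 14: P0: store L2 := 95  ⟶  MII  (L2)  txn=BusRdX  M[L2]=69
step 15: P0: load  L1  ⟶  SSI  (L1)  txn=∅  M[L1]=90
step 16: P0: load  L0  ⟶  SSI  (L0)  txn=BusRd+Flush  M[L0]=16
step 17: P0: load  L2  ⟶  MII  (L2)  txn=∅  M[L2]=69
step 18: P2: load  L2  ⟶  SIS  (L2)  txn=BusRd+Flush  M[L2]=95
step 19: P0: store L2 := 77  ⟶  MII  (L2)  txn=BusRdX  M[L2]=95
step 20: P1: load  L2  ⟶  SSI  (L2)  txn=BusRd+Flush  M[L2]=77
step 21: P2: load  L1  ⟶  SSS  (L1)  txn=BusRd  M[L1]=90
step 22: P2: load  L2  ⟶  SSS  (L2)  txn=BusRd  M[L2]=77

invalidations = 1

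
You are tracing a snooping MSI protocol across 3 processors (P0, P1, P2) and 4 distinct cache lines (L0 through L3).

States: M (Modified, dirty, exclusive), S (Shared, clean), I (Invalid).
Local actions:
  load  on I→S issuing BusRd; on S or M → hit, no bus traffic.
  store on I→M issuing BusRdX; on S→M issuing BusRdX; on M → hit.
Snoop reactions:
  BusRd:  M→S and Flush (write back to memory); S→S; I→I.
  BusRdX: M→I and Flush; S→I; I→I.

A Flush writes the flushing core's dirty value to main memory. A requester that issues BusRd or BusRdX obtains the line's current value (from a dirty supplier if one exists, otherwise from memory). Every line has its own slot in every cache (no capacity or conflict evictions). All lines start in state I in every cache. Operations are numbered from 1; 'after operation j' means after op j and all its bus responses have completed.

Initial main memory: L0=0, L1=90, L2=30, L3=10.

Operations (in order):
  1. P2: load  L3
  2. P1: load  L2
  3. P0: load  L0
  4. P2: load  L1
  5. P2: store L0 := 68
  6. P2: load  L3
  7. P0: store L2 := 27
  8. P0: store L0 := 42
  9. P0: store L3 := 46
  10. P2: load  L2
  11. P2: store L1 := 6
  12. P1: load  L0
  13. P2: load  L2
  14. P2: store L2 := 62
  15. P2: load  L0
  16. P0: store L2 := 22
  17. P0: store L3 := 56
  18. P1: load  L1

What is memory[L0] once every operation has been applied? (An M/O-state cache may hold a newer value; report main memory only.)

1. P2: load  L3  bus=[BusRd]  L3: P0=I P1=I P2=S  mem[L3]=10
2. P1: load  L2  bus=[BusRd]  L2: P0=I P1=S P2=I  mem[L2]=30
3. P0: load  L0  bus=[BusRd]  L0: P0=S P1=I P2=I  mem[L0]=0
4. P2: load  L1  bus=[BusRd]  L1: P0=I P1=I P2=S  mem[L1]=90
5. P2: store L0 := 68  bus=[BusRdX]  L0: P0=I P1=I P2=M  mem[L0]=0
6. P2: load  L3  bus=[-]  L3: P0=I P1=I P2=S  mem[L3]=10
7. P0: store L2 := 27  bus=[BusRdX]  L2: P0=M P1=I P2=I  mem[L2]=30
8. P0: store L0 := 42  bus=[BusRdX,Flush]  L0: P0=M P1=I P2=I  mem[L0]=68
9. P0: store L3 := 46  bus=[BusRdX]  L3: P0=M P1=I P2=I  mem[L3]=10
10. P2: load  L2  bus=[BusRd,Flush]  L2: P0=S P1=I P2=S  mem[L2]=27
11. P2: store L1 := 6  bus=[BusRdX]  L1: P0=I P1=I P2=M  mem[L1]=90
12. P1: load  L0  bus=[BusRd,Flush]  L0: P0=S P1=S P2=I  mem[L0]=42
13. P2: load  L2  bus=[-]  L2: P0=S P1=I P2=S  mem[L2]=27
14. P2: store L2 := 62  bus=[BusRdX]  L2: P0=I P1=I P2=M  mem[L2]=27
15. P2: load  L0  bus=[BusRd]  L0: P0=S P1=S P2=S  mem[L0]=42
16. P0: store L2 := 22  bus=[BusRdX,Flush]  L2: P0=M P1=I P2=I  mem[L2]=62
17. P0: store L3 := 56  bus=[-]  L3: P0=M P1=I P2=I  mem[L3]=10
18. P1: load  L1  bus=[BusRd,Flush]  L1: P0=I P1=S P2=S  mem[L1]=6

memory[L0] = 42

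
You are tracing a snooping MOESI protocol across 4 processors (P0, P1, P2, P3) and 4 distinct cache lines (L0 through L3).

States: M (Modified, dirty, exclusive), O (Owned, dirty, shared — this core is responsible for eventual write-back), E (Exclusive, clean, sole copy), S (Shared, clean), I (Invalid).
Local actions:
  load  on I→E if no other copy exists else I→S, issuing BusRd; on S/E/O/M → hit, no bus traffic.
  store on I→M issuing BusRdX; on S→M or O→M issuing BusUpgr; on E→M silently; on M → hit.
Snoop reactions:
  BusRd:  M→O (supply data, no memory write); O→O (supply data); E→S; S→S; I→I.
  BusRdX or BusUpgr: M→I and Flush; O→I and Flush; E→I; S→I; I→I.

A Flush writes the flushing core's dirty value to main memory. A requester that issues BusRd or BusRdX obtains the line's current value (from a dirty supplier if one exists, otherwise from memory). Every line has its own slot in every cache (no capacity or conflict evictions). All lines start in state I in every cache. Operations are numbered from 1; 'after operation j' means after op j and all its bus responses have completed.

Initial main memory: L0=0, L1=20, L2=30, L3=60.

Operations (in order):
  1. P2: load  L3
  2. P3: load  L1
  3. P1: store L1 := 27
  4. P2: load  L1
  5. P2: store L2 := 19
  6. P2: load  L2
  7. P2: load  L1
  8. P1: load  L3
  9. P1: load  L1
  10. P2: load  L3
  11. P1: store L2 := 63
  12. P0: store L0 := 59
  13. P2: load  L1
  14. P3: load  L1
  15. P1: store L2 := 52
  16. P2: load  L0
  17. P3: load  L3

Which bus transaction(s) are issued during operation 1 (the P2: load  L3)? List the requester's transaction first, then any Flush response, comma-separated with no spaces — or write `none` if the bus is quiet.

  op1 P2: load  L3 → I/I/E/I on L3; bus BusRd; mem=60
  op2 P3: load  L1 → I/I/I/E on L1; bus BusRd; mem=20
  op3 P1: store L1 := 27 → I/M/I/I on L1; bus BusRdX; mem=20
  op4 P2: load  L1 → I/O/S/I on L1; bus BusRd; mem=20
  op5 P2: store L2 := 19 → I/I/M/I on L2; bus BusRdX; mem=30
  op6 P2: load  L2 → I/I/M/I on L2; bus (none); mem=30
  op7 P2: load  L1 → I/O/S/I on L1; bus (none); mem=20
  op8 P1: load  L3 → I/S/S/I on L3; bus BusRd; mem=60
  op9 P1: load  L1 → I/O/S/I on L1; bus (none); mem=20
  op10 P2: load  L3 → I/S/S/I on L3; bus (none); mem=60
  op11 P1: store L2 := 63 → I/M/I/I on L2; bus BusRdX Flush; mem=19
  op12 P0: store L0 := 59 → M/I/I/I on L0; bus BusRdX; mem=0
  op13 P2: load  L1 → I/O/S/I on L1; bus (none); mem=20
  op14 P3: load  L1 → I/O/S/S on L1; bus BusRd; mem=20
  op15 P1: store L2 := 52 → I/M/I/I on L2; bus (none); mem=19
  op16 P2: load  L0 → O/I/S/I on L0; bus BusRd; mem=0
  op17 P3: load  L3 → I/S/S/S on L3; bus BusRd; mem=60

bus = BusRd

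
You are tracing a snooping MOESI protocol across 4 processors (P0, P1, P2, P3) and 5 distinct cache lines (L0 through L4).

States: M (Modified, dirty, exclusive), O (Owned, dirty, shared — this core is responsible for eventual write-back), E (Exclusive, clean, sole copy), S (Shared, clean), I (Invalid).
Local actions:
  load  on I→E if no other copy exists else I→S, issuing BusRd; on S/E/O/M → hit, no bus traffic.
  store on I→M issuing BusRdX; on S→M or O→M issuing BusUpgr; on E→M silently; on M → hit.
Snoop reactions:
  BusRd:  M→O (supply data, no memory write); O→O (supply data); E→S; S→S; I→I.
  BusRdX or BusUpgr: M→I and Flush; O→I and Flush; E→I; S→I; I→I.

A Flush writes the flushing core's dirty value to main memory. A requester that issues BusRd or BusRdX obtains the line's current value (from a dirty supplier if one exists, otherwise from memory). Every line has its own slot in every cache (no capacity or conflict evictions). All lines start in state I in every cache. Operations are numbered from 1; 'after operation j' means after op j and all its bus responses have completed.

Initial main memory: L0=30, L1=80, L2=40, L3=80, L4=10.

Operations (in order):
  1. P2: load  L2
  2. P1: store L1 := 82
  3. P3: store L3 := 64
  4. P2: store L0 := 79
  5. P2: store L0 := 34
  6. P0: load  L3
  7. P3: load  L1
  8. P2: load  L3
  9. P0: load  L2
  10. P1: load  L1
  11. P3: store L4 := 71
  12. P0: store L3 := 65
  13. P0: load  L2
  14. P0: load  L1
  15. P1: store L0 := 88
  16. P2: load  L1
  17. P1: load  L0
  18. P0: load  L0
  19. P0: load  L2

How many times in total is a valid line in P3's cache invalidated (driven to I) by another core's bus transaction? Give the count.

[1] P2: load  L2 | P0:I, P1:I, P2:E(40), P3:I | bus: BusRd
[2] P1: store L1 := 82 | P0:I, P1:M(82), P2:I, P3:I | bus: BusRdX
[3] P3: store L3 := 64 | P0:I, P1:I, P2:I, P3:M(64) | bus: BusRdX
[4] P2: store L0 := 79 | P0:I, P1:I, P2:M(79), P3:I | bus: BusRdX
[5] P2: store L0 := 34 | P0:I, P1:I, P2:M(34), P3:I | bus: none
[6] P0: load  L3 | P0:S(64), P1:I, P2:I, P3:O(64) | bus: BusRd
[7] P3: load  L1 | P0:I, P1:O(82), P2:I, P3:S(82) | bus: BusRd
[8] P2: load  L3 | P0:S(64), P1:I, P2:S(64), P3:O(64) | bus: BusRd
[9] P0: load  L2 | P0:S(40), P1:I, P2:S(40), P3:I | bus: BusRd
[10] P1: load  L1 | P0:I, P1:O(82), P2:I, P3:S(82) | bus: none
[11] P3: store L4 := 71 | P0:I, P1:I, P2:I, P3:M(71) | bus: BusRdX
[12] P0: store L3 := 65 | P0:M(65), P1:I, P2:I, P3:I | bus: BusUpgr,Flush
[13] P0: load  L2 | P0:S(40), P1:I, P2:S(40), P3:I | bus: none
[14] P0: load  L1 | P0:S(82), P1:O(82), P2:I, P3:S(82) | bus: BusRd
[15] P1: store L0 := 88 | P0:I, P1:M(88), P2:I, P3:I | bus: BusRdX,Flush
[16] P2: load  L1 | P0:S(82), P1:O(82), P2:S(82), P3:S(82) | bus: BusRd
[17] P1: load  L0 | P0:I, P1:M(88), P2:I, P3:I | bus: none
[18] P0: load  L0 | P0:S(88), P1:O(88), P2:I, P3:I | bus: BusRd
[19] P0: load  L2 | P0:S(40), P1:I, P2:S(40), P3:I | bus: none

invalidations = 1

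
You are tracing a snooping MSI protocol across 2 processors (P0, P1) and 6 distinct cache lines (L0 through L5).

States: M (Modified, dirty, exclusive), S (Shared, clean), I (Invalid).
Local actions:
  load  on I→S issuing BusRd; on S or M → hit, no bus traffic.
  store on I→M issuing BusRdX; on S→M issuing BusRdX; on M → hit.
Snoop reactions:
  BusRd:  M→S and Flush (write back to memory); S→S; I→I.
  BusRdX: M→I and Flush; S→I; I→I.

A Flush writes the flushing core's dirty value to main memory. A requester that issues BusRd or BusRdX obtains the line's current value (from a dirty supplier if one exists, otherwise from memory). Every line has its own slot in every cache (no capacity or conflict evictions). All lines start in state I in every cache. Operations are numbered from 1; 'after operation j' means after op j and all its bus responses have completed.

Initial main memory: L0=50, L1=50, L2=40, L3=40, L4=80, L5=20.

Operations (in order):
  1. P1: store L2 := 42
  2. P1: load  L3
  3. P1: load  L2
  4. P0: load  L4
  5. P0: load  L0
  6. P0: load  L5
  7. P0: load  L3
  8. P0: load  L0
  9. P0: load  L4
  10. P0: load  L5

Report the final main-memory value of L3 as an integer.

memory[L3] = 40

  op1 P1: store L2 := 42 → I/M on L2; bus BusRdX; mem=40
  op2 P1: load  L3 → I/S on L3; bus BusRd; mem=40
  op3 P1: load  L2 → I/M on L2; bus (none); mem=40
  op4 P0: load  L4 → S/I on L4; bus BusRd; mem=80
  op5 P0: load  L0 → S/I on L0; bus BusRd; mem=50
  op6 P0: load  L5 → S/I on L5; bus BusRd; mem=20
  op7 P0: load  L3 → S/S on L3; bus BusRd; mem=40
  op8 P0: load  L0 → S/I on L0; bus (none); mem=50
  op9 P0: load  L4 → S/I on L4; bus (none); mem=80
  op10 P0: load  L5 → S/I on L5; bus (none); mem=20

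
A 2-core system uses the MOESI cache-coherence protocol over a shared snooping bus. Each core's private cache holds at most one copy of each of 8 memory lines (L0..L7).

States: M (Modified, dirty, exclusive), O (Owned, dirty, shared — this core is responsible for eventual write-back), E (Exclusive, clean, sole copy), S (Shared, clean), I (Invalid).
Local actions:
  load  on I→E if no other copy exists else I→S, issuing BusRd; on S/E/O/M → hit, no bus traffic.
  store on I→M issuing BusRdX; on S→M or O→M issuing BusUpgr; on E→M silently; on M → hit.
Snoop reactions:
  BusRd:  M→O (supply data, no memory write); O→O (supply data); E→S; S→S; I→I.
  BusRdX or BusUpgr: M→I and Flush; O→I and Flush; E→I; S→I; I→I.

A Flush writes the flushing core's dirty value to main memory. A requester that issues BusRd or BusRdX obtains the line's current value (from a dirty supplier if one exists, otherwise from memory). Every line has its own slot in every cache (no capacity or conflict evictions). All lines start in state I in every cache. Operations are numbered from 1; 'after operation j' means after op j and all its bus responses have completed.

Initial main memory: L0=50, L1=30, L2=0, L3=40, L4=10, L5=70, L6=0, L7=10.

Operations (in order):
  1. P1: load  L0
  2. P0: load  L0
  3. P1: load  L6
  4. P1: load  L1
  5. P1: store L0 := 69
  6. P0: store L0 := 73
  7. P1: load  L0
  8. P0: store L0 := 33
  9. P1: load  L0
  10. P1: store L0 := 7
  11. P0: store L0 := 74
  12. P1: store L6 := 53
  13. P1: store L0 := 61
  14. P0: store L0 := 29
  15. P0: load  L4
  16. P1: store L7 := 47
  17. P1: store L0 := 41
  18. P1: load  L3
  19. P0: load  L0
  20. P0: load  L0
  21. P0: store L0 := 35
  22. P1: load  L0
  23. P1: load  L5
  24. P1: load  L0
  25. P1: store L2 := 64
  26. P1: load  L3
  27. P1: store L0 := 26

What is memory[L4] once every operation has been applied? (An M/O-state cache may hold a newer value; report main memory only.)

memory[L4] = 10

  op1 P1: load  L0 → I/E on L0; bus BusRd; mem=50
  op2 P0: load  L0 → S/S on L0; bus BusRd; mem=50
  op3 P1: load  L6 → I/E on L6; bus BusRd; mem=0
  op4 P1: load  L1 → I/E on L1; bus BusRd; mem=30
  op5 P1: store L0 := 69 → I/M on L0; bus BusUpgr; mem=50
  op6 P0: store L0 := 73 → M/I on L0; bus BusRdX Flush; mem=69
  op7 P1: load  L0 → O/S on L0; bus BusRd; mem=69
  op8 P0: store L0 := 33 → M/I on L0; bus BusUpgr; mem=69
  op9 P1: load  L0 → O/S on L0; bus BusRd; mem=69
  op10 P1: store L0 := 7 → I/M on L0; bus BusUpgr Flush; mem=33
  op11 P0: store L0 := 74 → M/I on L0; bus BusRdX Flush; mem=7
  op12 P1: store L6 := 53 → I/M on L6; bus (none); mem=0
  op13 P1: store L0 := 61 → I/M on L0; bus BusRdX Flush; mem=74
  op14 P0: store L0 := 29 → M/I on L0; bus BusRdX Flush; mem=61
  op15 P0: load  L4 → E/I on L4; bus BusRd; mem=10
  op16 P1: store L7 := 47 → I/M on L7; bus BusRdX; mem=10
  op17 P1: store L0 := 41 → I/M on L0; bus BusRdX Flush; mem=29
  op18 P1: load  L3 → I/E on L3; bus BusRd; mem=40
  op19 P0: load  L0 → S/O on L0; bus BusRd; mem=29
  op20 P0: load  L0 → S/O on L0; bus (none); mem=29
  op21 P0: store L0 := 35 → M/I on L0; bus BusUpgr Flush; mem=41
  op22 P1: load  L0 → O/S on L0; bus BusRd; mem=41
  op23 P1: load  L5 → I/E on L5; bus BusRd; mem=70
  op24 P1: load  L0 → O/S on L0; bus (none); mem=41
  op25 P1: store L2 := 64 → I/M on L2; bus BusRdX; mem=0
  op26 P1: load  L3 → I/E on L3; bus (none); mem=40
  op27 P1: store L0 := 26 → I/M on L0; bus BusUpgr Flush; mem=35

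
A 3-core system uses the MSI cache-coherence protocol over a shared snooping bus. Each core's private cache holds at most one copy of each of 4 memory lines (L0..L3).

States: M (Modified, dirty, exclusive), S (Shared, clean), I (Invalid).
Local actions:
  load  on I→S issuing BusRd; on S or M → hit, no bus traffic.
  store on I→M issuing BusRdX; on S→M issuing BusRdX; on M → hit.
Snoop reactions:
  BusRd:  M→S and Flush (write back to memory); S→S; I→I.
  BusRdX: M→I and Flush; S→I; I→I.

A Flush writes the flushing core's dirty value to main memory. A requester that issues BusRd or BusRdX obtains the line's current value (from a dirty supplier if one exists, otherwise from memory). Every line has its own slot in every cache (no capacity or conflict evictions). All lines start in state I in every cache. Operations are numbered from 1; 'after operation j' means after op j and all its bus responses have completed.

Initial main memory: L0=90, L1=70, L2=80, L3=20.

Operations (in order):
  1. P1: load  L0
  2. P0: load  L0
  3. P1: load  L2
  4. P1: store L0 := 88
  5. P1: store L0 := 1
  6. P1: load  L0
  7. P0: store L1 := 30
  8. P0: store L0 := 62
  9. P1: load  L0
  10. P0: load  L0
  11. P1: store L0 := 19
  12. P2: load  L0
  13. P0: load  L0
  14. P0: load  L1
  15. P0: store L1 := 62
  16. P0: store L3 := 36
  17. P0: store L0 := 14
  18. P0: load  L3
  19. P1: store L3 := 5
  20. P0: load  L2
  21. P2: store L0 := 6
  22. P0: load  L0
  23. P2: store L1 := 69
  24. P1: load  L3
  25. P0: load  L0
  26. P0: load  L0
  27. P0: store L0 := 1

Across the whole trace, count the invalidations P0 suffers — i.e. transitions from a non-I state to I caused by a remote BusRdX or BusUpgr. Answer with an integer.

invalidations = 5

  op1 P1: load  L0 → I/S/I on L0; bus BusRd; mem=90
  op2 P0: load  L0 → S/S/I on L0; bus BusRd; mem=90
  op3 P1: load  L2 → I/S/I on L2; bus BusRd; mem=80
  op4 P1: store L0 := 88 → I/M/I on L0; bus BusRdX; mem=90
  op5 P1: store L0 := 1 → I/M/I on L0; bus (none); mem=90
  op6 P1: load  L0 → I/M/I on L0; bus (none); mem=90
  op7 P0: store L1 := 30 → M/I/I on L1; bus BusRdX; mem=70
  op8 P0: store L0 := 62 → M/I/I on L0; bus BusRdX Flush; mem=1
  op9 P1: load  L0 → S/S/I on L0; bus BusRd Flush; mem=62
  op10 P0: load  L0 → S/S/I on L0; bus (none); mem=62
  op11 P1: store L0 := 19 → I/M/I on L0; bus BusRdX; mem=62
  op12 P2: load  L0 → I/S/S on L0; bus BusRd Flush; mem=19
  op13 P0: load  L0 → S/S/S on L0; bus BusRd; mem=19
  op14 P0: load  L1 → M/I/I on L1; bus (none); mem=70
  op15 P0: store L1 := 62 → M/I/I on L1; bus (none); mem=70
  op16 P0: store L3 := 36 → M/I/I on L3; bus BusRdX; mem=20
  op17 P0: store L0 := 14 → M/I/I on L0; bus BusRdX; mem=19
  op18 P0: load  L3 → M/I/I on L3; bus (none); mem=20
  op19 P1: store L3 := 5 → I/M/I on L3; bus BusRdX Flush; mem=36
  op20 P0: load  L2 → S/S/I on L2; bus BusRd; mem=80
  op21 P2: store L0 := 6 → I/I/M on L0; bus BusRdX Flush; mem=14
  op22 P0: load  L0 → S/I/S on L0; bus BusRd Flush; mem=6
  op23 P2: store L1 := 69 → I/I/M on L1; bus BusRdX Flush; mem=62
  op24 P1: load  L3 → I/M/I on L3; bus (none); mem=36
  op25 P0: load  L0 → S/I/S on L0; bus (none); mem=6
  op26 P0: load  L0 → S/I/S on L0; bus (none); mem=6
  op27 P0: store L0 := 1 → M/I/I on L0; bus BusRdX; mem=6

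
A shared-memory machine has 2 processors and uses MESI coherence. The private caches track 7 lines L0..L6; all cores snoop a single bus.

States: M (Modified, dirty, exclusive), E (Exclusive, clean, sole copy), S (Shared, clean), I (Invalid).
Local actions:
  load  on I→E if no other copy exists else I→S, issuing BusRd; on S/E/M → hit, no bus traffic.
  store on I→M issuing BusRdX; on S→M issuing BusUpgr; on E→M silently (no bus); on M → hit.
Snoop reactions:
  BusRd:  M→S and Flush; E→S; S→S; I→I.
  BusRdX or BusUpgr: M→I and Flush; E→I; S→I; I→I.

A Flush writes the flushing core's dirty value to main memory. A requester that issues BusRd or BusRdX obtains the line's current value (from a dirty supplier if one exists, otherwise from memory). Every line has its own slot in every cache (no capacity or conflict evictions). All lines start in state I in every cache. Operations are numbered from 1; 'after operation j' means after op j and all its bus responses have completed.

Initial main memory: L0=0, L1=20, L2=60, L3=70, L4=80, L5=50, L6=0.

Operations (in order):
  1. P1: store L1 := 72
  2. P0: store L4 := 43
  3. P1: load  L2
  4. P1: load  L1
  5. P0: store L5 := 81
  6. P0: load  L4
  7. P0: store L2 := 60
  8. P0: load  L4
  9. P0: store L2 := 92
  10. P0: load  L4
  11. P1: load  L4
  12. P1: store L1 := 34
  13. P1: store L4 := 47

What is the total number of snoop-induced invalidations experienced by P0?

step 1: P1: store L1 := 72  ⟶  IM  (L1)  txn=BusRdX  M[L1]=20
step 2: P0: store L4 := 43  ⟶  MI  (L4)  txn=BusRdX  M[L4]=80
step 3: P1: load  L2  ⟶  IE  (L2)  txn=BusRd  M[L2]=60
step 4: P1: load  L1  ⟶  IM  (L1)  txn=∅  M[L1]=20
step 5: P0: store L5 := 81  ⟶  MI  (L5)  txn=BusRdX  M[L5]=50
step 6: P0: load  L4  ⟶  MI  (L4)  txn=∅  M[L4]=80
step 7: P0: store L2 := 60  ⟶  MI  (L2)  txn=BusRdX  M[L2]=60
step 8: P0: load  L4  ⟶  MI  (L4)  txn=∅  M[L4]=80
step 9: P0: store L2 := 92  ⟶  MI  (L2)  txn=∅  M[L2]=60
step 10: P0: load  L4  ⟶  MI  (L4)  txn=∅  M[L4]=80
step 11: P1: load  L4  ⟶  SS  (L4)  txn=BusRd+Flush  M[L4]=43
step 12: P1: store L1 := 34  ⟶  IM  (L1)  txn=∅  M[L1]=20
step 13: P1: store L4 := 47  ⟶  IM  (L4)  txn=BusUpgr  M[L4]=43

invalidations = 1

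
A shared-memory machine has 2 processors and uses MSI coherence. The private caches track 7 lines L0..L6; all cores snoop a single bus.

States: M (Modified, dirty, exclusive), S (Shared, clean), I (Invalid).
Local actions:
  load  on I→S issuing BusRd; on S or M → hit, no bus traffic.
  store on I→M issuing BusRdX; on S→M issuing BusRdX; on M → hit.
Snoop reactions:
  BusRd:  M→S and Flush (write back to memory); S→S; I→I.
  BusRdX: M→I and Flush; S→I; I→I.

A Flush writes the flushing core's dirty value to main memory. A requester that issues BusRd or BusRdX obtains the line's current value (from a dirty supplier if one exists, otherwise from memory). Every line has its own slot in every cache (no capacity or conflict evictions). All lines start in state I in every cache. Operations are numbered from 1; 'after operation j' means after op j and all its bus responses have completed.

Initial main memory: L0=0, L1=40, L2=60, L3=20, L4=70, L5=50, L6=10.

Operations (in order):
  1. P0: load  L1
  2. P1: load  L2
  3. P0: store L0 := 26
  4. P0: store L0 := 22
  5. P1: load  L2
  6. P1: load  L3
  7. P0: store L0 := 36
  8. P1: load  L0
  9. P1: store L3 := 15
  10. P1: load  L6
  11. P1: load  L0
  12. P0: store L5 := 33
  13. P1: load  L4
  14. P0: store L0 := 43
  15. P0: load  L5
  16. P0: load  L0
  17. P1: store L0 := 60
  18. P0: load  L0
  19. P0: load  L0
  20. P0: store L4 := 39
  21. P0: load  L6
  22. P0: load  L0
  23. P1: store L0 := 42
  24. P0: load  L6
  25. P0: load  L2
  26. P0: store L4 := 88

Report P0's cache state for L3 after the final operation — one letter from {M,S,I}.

step 1: P0: load  L1  ⟶  SI  (L1)  txn=BusRd  M[L1]=40
step 2: P1: load  L2  ⟶  IS  (L2)  txn=BusRd  M[L2]=60
step 3: P0: store L0 := 26  ⟶  MI  (L0)  txn=BusRdX  M[L0]=0
step 4: P0: store L0 := 22  ⟶  MI  (L0)  txn=∅  M[L0]=0
step 5: P1: load  L2  ⟶  IS  (L2)  txn=∅  M[L2]=60
step 6: P1: load  L3  ⟶  IS  (L3)  txn=BusRd  M[L3]=20
step 7: P0: store L0 := 36  ⟶  MI  (L0)  txn=∅  M[L0]=0
step 8: P1: load  L0  ⟶  SS  (L0)  txn=BusRd+Flush  M[L0]=36
step 9: P1: store L3 := 15  ⟶  IM  (L3)  txn=BusRdX  M[L3]=20
step 10: P1: load  L6  ⟶  IS  (L6)  txn=BusRd  M[L6]=10
step 11: P1: load  L0  ⟶  SS  (L0)  txn=∅  M[L0]=36
step 12: P0: store L5 := 33  ⟶  MI  (L5)  txn=BusRdX  M[L5]=50
step 13: P1: load  L4  ⟶  IS  (L4)  txn=BusRd  M[L4]=70
step 14: P0: store L0 := 43  ⟶  MI  (L0)  txn=BusRdX  M[L0]=36
step 15: P0: load  L5  ⟶  MI  (L5)  txn=∅  M[L5]=50
step 16: P0: load  L0  ⟶  MI  (L0)  txn=∅  M[L0]=36
step 17: P1: store L0 := 60  ⟶  IM  (L0)  txn=BusRdX+Flush  M[L0]=43
step 18: P0: load  L0  ⟶  SS  (L0)  txn=BusRd+Flush  M[L0]=60
step 19: P0: load  L0  ⟶  SS  (L0)  txn=∅  M[L0]=60
step 20: P0: store L4 := 39  ⟶  MI  (L4)  txn=BusRdX  M[L4]=70
step 21: P0: load  L6  ⟶  SS  (L6)  txn=BusRd  M[L6]=10
step 22: P0: load  L0  ⟶  SS  (L0)  txn=∅  M[L0]=60
step 23: P1: store L0 := 42  ⟶  IM  (L0)  txn=BusRdX  M[L0]=60
step 24: P0: load  L6  ⟶  SS  (L6)  txn=∅  M[L6]=10
step 25: P0: load  L2  ⟶  SS  (L2)  txn=BusRd  M[L2]=60
step 26: P0: store L4 := 88  ⟶  MI  (L4)  txn=∅  M[L4]=70

state = I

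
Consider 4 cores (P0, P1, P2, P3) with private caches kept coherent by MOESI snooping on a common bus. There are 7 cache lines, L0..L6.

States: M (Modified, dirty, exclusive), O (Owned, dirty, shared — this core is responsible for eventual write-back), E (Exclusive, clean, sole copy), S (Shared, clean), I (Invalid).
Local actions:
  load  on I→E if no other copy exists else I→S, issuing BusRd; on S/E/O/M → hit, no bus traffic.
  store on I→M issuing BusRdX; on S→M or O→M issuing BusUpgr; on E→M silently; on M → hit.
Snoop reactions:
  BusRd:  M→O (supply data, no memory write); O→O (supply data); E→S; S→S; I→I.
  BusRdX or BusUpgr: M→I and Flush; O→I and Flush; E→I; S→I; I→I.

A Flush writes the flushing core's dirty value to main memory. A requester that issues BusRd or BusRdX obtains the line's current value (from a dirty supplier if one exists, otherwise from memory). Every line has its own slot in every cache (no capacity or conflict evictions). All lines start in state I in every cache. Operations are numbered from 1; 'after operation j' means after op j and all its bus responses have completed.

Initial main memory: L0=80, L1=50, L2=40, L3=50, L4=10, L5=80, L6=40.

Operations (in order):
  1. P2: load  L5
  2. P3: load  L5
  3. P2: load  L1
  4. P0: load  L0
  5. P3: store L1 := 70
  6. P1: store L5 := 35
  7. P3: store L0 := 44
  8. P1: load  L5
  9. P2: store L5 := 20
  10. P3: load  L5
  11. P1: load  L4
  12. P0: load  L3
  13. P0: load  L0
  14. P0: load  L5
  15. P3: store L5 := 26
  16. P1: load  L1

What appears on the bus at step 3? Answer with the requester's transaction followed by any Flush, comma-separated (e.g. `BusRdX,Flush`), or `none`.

bus = BusRd

1. P2: load  L5  bus=[BusRd]  L5: P0=I P1=I P2=E P3=I  mem[L5]=80
2. P3: load  L5  bus=[BusRd]  L5: P0=I P1=I P2=S P3=S  mem[L5]=80
3. P2: load  L1  bus=[BusRd]  L1: P0=I P1=I P2=E P3=I  mem[L1]=50
4. P0: load  L0  bus=[BusRd]  L0: P0=E P1=I P2=I P3=I  mem[L0]=80
5. P3: store L1 := 70  bus=[BusRdX]  L1: P0=I P1=I P2=I P3=M  mem[L1]=50
6. P1: store L5 := 35  bus=[BusRdX]  L5: P0=I P1=M P2=I P3=I  mem[L5]=80
7. P3: store L0 := 44  bus=[BusRdX]  L0: P0=I P1=I P2=I P3=M  mem[L0]=80
8. P1: load  L5  bus=[-]  L5: P0=I P1=M P2=I P3=I  mem[L5]=80
9. P2: store L5 := 20  bus=[BusRdX,Flush]  L5: P0=I P1=I P2=M P3=I  mem[L5]=35
10. P3: load  L5  bus=[BusRd]  L5: P0=I P1=I P2=O P3=S  mem[L5]=35
11. P1: load  L4  bus=[BusRd]  L4: P0=I P1=E P2=I P3=I  mem[L4]=10
12. P0: load  L3  bus=[BusRd]  L3: P0=E P1=I P2=I P3=I  mem[L3]=50
13. P0: load  L0  bus=[BusRd]  L0: P0=S P1=I P2=I P3=O  mem[L0]=80
14. P0: load  L5  bus=[BusRd]  L5: P0=S P1=I P2=O P3=S  mem[L5]=35
15. P3: store L5 := 26  bus=[BusUpgr,Flush]  L5: P0=I P1=I P2=I P3=M  mem[L5]=20
16. P1: load  L1  bus=[BusRd]  L1: P0=I P1=S P2=I P3=O  mem[L1]=50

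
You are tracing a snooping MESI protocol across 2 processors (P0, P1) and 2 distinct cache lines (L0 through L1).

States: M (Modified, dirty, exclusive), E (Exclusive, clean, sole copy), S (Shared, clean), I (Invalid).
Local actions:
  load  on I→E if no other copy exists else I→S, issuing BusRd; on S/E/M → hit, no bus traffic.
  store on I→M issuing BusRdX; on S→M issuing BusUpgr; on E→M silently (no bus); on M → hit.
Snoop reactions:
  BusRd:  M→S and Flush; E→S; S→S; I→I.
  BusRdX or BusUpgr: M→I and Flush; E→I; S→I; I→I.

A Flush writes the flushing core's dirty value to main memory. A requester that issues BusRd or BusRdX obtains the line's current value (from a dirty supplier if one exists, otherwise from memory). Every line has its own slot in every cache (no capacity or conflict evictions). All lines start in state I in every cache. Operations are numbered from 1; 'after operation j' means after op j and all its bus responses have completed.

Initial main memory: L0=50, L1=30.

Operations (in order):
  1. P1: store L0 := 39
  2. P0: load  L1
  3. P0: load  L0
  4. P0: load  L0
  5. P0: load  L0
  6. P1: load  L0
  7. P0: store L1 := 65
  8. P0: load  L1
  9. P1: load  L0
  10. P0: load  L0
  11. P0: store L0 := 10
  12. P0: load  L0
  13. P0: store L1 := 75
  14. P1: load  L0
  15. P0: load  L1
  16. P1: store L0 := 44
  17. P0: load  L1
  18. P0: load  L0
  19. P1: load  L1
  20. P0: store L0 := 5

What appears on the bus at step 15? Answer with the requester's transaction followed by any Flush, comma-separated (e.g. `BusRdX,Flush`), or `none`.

bus = none

[1] P1: store L0 := 39 | P0:I, P1:M(39) | bus: BusRdX
[2] P0: load  L1 | P0:E(30), P1:I | bus: BusRd
[3] P0: load  L0 | P0:S(39), P1:S(39) | bus: BusRd,Flush
[4] P0: load  L0 | P0:S(39), P1:S(39) | bus: none
[5] P0: load  L0 | P0:S(39), P1:S(39) | bus: none
[6] P1: load  L0 | P0:S(39), P1:S(39) | bus: none
[7] P0: store L1 := 65 | P0:M(65), P1:I | bus: none
[8] P0: load  L1 | P0:M(65), P1:I | bus: none
[9] P1: load  L0 | P0:S(39), P1:S(39) | bus: none
[10] P0: load  L0 | P0:S(39), P1:S(39) | bus: none
[11] P0: store L0 := 10 | P0:M(10), P1:I | bus: BusUpgr
[12] P0: load  L0 | P0:M(10), P1:I | bus: none
[13] P0: store L1 := 75 | P0:M(75), P1:I | bus: none
[14] P1: load  L0 | P0:S(10), P1:S(10) | bus: BusRd,Flush
[15] P0: load  L1 | P0:M(75), P1:I | bus: none
[16] P1: store L0 := 44 | P0:I, P1:M(44) | bus: BusUpgr
[17] P0: load  L1 | P0:M(75), P1:I | bus: none
[18] P0: load  L0 | P0:S(44), P1:S(44) | bus: BusRd,Flush
[19] P1: load  L1 | P0:S(75), P1:S(75) | bus: BusRd,Flush
[20] P0: store L0 := 5 | P0:M(5), P1:I | bus: BusUpgr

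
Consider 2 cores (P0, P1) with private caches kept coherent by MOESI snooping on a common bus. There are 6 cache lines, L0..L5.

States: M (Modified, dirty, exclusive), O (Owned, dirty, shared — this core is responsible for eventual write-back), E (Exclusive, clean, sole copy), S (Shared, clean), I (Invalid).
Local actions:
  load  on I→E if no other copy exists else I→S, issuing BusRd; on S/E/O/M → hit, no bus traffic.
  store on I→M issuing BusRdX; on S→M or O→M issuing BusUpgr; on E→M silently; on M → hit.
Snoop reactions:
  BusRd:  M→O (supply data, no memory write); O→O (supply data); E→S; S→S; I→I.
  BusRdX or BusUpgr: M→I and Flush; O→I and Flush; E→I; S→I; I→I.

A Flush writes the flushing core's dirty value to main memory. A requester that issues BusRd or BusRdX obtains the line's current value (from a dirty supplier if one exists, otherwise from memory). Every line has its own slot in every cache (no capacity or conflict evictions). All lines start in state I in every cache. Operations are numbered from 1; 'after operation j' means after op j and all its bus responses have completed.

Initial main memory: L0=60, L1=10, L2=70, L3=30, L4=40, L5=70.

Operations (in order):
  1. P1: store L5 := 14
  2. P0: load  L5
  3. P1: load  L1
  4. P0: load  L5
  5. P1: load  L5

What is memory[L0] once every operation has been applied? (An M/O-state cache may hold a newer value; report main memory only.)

memory[L0] = 60

1. P1: store L5 := 14  bus=[BusRdX]  L5: P0=I P1=M  mem[L5]=70
2. P0: load  L5  bus=[BusRd]  L5: P0=S P1=O  mem[L5]=70
3. P1: load  L1  bus=[BusRd]  L1: P0=I P1=E  mem[L1]=10
4. P0: load  L5  bus=[-]  L5: P0=S P1=O  mem[L5]=70
5. P1: load  L5  bus=[-]  L5: P0=S P1=O  mem[L5]=70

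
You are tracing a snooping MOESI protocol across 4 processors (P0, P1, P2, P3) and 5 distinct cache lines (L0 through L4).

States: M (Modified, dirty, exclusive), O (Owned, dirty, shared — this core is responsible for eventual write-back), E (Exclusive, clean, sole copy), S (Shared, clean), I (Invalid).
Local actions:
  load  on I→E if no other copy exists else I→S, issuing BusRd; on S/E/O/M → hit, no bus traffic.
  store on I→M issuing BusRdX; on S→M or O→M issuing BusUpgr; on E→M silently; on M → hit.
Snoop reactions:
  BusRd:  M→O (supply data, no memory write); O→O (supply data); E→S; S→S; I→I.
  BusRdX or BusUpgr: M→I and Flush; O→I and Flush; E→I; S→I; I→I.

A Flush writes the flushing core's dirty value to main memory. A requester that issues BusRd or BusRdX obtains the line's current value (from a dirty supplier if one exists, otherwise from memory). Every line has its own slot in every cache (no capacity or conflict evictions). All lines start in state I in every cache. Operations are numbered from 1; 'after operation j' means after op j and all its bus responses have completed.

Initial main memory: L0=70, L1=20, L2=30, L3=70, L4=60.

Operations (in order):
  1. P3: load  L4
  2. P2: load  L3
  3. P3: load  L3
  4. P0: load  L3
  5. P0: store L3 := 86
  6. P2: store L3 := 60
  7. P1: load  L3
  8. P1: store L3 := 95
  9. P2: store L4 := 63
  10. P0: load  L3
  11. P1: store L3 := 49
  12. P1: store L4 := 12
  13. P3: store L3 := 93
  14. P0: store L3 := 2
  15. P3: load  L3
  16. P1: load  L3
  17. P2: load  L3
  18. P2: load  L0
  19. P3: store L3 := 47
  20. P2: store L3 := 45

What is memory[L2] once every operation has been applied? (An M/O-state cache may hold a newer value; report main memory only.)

1. P3: load  L4  bus=[BusRd]  L4: P0=I P1=I P2=I P3=E  mem[L4]=60
2. P2: load  L3  bus=[BusRd]  L3: P0=I P1=I P2=E P3=I  mem[L3]=70
3. P3: load  L3  bus=[BusRd]  L3: P0=I P1=I P2=S P3=S  mem[L3]=70
4. P0: load  L3  bus=[BusRd]  L3: P0=S P1=I P2=S P3=S  mem[L3]=70
5. P0: store L3 := 86  bus=[BusUpgr]  L3: P0=M P1=I P2=I P3=I  mem[L3]=70
6. P2: store L3 := 60  bus=[BusRdX,Flush]  L3: P0=I P1=I P2=M P3=I  mem[L3]=86
7. P1: load  L3  bus=[BusRd]  L3: P0=I P1=S P2=O P3=I  mem[L3]=86
8. P1: store L3 := 95  bus=[BusUpgr,Flush]  L3: P0=I P1=M P2=I P3=I  mem[L3]=60
9. P2: store L4 := 63  bus=[BusRdX]  L4: P0=I P1=I P2=M P3=I  mem[L4]=60
10. P0: load  L3  bus=[BusRd]  L3: P0=S P1=O P2=I P3=I  mem[L3]=60
11. P1: store L3 := 49  bus=[BusUpgr]  L3: P0=I P1=M P2=I P3=I  mem[L3]=60
12. P1: store L4 := 12  bus=[BusRdX,Flush]  L4: P0=I P1=M P2=I P3=I  mem[L4]=63
13. P3: store L3 := 93  bus=[BusRdX,Flush]  L3: P0=I P1=I P2=I P3=M  mem[L3]=49
14. P0: store L3 := 2  bus=[BusRdX,Flush]  L3: P0=M P1=I P2=I P3=I  mem[L3]=93
15. P3: load  L3  bus=[BusRd]  L3: P0=O P1=I P2=I P3=S  mem[L3]=93
16. P1: load  L3  bus=[BusRd]  L3: P0=O P1=S P2=I P3=S  mem[L3]=93
17. P2: load  L3  bus=[BusRd]  L3: P0=O P1=S P2=S P3=S  mem[L3]=93
18. P2: load  L0  bus=[BusRd]  L0: P0=I P1=I P2=E P3=I  mem[L0]=70
19. P3: store L3 := 47  bus=[BusUpgr,Flush]  L3: P0=I P1=I P2=I P3=M  mem[L3]=2
20. P2: store L3 := 45  bus=[BusRdX,Flush]  L3: P0=I P1=I P2=M P3=I  mem[L3]=47

memory[L2] = 30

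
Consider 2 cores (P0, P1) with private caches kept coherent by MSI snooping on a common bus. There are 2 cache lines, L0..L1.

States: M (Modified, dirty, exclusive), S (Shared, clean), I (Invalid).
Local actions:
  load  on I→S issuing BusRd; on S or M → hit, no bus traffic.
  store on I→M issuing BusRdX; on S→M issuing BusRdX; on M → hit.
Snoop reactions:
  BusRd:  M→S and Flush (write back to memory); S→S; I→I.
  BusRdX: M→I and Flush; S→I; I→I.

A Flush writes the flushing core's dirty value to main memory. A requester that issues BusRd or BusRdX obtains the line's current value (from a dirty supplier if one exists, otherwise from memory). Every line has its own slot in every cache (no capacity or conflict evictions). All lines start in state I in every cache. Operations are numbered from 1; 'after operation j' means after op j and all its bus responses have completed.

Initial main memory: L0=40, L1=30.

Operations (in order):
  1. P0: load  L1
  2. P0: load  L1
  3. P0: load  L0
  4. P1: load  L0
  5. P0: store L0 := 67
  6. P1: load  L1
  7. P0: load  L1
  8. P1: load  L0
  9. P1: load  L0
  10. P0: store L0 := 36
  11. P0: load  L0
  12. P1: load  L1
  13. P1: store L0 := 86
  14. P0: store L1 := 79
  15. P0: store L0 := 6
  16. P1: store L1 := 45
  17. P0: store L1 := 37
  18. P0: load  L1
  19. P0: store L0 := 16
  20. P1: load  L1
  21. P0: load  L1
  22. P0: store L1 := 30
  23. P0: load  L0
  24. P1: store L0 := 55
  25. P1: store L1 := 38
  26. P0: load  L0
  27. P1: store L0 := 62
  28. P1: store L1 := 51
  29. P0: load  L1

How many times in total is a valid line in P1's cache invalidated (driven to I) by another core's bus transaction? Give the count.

[1] P0: load  L1 | P0:S(30), P1:I | bus: BusRd
[2] P0: load  L1 | P0:S(30), P1:I | bus: none
[3] P0: load  L0 | P0:S(40), P1:I | bus: BusRd
[4] P1: load  L0 | P0:S(40), P1:S(40) | bus: BusRd
[5] P0: store L0 := 67 | P0:M(67), P1:I | bus: BusRdX
[6] P1: load  L1 | P0:S(30), P1:S(30) | bus: BusRd
[7] P0: load  L1 | P0:S(30), P1:S(30) | bus: none
[8] P1: load  L0 | P0:S(67), P1:S(67) | bus: BusRd,Flush
[9] P1: load  L0 | P0:S(67), P1:S(67) | bus: none
[10] P0: store L0 := 36 | P0:M(36), P1:I | bus: BusRdX
[11] P0: load  L0 | P0:M(36), P1:I | bus: none
[12] P1: load  L1 | P0:S(30), P1:S(30) | bus: none
[13] P1: store L0 := 86 | P0:I, P1:M(86) | bus: BusRdX,Flush
[14] P0: store L1 := 79 | P0:M(79), P1:I | bus: BusRdX
[15] P0: store L0 := 6 | P0:M(6), P1:I | bus: BusRdX,Flush
[16] P1: store L1 := 45 | P0:I, P1:M(45) | bus: BusRdX,Flush
[17] P0: store L1 := 37 | P0:M(37), P1:I | bus: BusRdX,Flush
[18] P0: load  L1 | P0:M(37), P1:I | bus: none
[19] P0: store L0 := 16 | P0:M(16), P1:I | bus: none
[20] P1: load  L1 | P0:S(37), P1:S(37) | bus: BusRd,Flush
[21] P0: load  L1 | P0:S(37), P1:S(37) | bus: none
[22] P0: store L1 := 30 | P0:M(30), P1:I | bus: BusRdX
[23] P0: load  L0 | P0:M(16), P1:I | bus: none
[24] P1: store L0 := 55 | P0:I, P1:M(55) | bus: BusRdX,Flush
[25] P1: store L1 := 38 | P0:I, P1:M(38) | bus: BusRdX,Flush
[26] P0: load  L0 | P0:S(55), P1:S(55) | bus: BusRd,Flush
[27] P1: store L0 := 62 | P0:I, P1:M(62) | bus: BusRdX
[28] P1: store L1 := 51 | P0:I, P1:M(51) | bus: none
[29] P0: load  L1 | P0:S(51), P1:S(51) | bus: BusRd,Flush

invalidations = 6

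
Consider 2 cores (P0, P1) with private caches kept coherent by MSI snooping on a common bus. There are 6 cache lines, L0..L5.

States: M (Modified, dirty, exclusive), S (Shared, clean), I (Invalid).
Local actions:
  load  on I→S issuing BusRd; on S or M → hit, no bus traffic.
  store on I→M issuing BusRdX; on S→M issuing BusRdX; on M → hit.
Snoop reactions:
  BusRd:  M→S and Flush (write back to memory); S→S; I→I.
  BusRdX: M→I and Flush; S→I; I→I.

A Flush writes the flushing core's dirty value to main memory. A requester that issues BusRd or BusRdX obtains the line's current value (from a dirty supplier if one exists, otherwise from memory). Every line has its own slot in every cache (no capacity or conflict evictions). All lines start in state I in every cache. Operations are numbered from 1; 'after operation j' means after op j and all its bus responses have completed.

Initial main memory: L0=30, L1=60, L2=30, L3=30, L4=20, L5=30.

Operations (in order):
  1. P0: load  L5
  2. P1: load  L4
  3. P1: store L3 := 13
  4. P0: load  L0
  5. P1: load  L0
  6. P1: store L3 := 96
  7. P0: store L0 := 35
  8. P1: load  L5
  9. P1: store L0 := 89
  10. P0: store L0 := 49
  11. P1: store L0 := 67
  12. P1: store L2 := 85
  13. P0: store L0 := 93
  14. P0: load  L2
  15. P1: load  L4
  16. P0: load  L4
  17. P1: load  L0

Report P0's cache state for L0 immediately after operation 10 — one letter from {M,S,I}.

[1] P0: load  L5 | P0:S(30), P1:I | bus: BusRd
[2] P1: load  L4 | P0:I, P1:S(20) | bus: BusRd
[3] P1: store L3 := 13 | P0:I, P1:M(13) | bus: BusRdX
[4] P0: load  L0 | P0:S(30), P1:I | bus: BusRd
[5] P1: load  L0 | P0:S(30), P1:S(30) | bus: BusRd
[6] P1: store L3 := 96 | P0:I, P1:M(96) | bus: none
[7] P0: store L0 := 35 | P0:M(35), P1:I | bus: BusRdX
[8] P1: load  L5 | P0:S(30), P1:S(30) | bus: BusRd
[9] P1: store L0 := 89 | P0:I, P1:M(89) | bus: BusRdX,Flush
[10] P0: store L0 := 49 | P0:M(49), P1:I | bus: BusRdX,Flush
[11] P1: store L0 := 67 | P0:I, P1:M(67) | bus: BusRdX,Flush
[12] P1: store L2 := 85 | P0:I, P1:M(85) | bus: BusRdX
[13] P0: store L0 := 93 | P0:M(93), P1:I | bus: BusRdX,Flush
[14] P0: load  L2 | P0:S(85), P1:S(85) | bus: BusRd,Flush
[15] P1: load  L4 | P0:I, P1:S(20) | bus: none
[16] P0: load  L4 | P0:S(20), P1:S(20) | bus: BusRd
[17] P1: load  L0 | P0:S(93), P1:S(93) | bus: BusRd,Flush

state = M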